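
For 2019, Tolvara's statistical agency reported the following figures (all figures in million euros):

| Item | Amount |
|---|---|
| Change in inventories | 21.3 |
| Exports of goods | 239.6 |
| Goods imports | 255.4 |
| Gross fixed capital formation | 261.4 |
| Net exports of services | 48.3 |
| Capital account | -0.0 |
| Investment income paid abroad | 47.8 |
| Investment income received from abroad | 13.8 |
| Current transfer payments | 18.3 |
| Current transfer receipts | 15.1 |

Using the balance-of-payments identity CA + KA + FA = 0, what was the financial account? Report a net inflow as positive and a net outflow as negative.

Goods balance = 239.6 - 255.4 = -15.8
Services balance = 48.3
Trade balance (goods + services) = -15.8 + 48.3 = 32.5
Net primary income = 13.8 - 47.8 = -34.0
Net secondary income = 15.1 - 18.3 = -3.2
Current account = 32.5 + (-34.0) + (-3.2) = -4.7
Financial account = -(-4.7 + -0.0) = 4.7

4.7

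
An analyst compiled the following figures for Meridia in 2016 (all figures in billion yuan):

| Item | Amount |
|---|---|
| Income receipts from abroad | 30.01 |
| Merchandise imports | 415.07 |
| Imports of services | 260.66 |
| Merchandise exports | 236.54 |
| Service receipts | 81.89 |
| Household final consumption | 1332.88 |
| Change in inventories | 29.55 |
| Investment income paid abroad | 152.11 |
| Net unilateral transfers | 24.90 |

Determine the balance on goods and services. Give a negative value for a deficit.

Goods balance = 236.54 - 415.07 = -178.53
Services balance = 81.89 - 260.66 = -178.77
Trade balance (goods + services) = -178.53 + (-178.77) = -357.30

-357.30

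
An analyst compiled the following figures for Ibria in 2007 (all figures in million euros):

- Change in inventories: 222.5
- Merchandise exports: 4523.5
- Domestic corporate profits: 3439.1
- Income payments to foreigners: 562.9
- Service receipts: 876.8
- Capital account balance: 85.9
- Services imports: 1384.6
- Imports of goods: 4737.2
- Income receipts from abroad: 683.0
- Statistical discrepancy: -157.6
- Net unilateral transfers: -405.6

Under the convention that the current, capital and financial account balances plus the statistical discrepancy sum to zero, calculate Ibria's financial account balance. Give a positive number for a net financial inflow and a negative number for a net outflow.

Goods balance = 4523.5 - 4737.2 = -213.7
Services balance = 876.8 - 1384.6 = -507.8
Trade balance (goods + services) = -213.7 + (-507.8) = -721.5
Net primary income = 683.0 - 562.9 = 120.1
Net secondary income = -405.6
Current account = -721.5 + 120.1 + (-405.6) = -1007.0
Financial account = -(-1007.0 + 85.9 + (-157.6)) = 1078.7

1078.7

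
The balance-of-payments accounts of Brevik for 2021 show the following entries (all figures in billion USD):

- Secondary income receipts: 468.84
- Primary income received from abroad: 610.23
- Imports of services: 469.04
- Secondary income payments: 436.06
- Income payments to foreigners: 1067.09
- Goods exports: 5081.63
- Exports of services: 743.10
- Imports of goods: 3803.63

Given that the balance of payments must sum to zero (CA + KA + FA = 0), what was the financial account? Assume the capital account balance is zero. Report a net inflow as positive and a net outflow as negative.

-1127.98

Goods balance = 5081.63 - 3803.63 = 1278.00
Services balance = 743.10 - 469.04 = 274.06
Trade balance (goods + services) = 1278.00 + 274.06 = 1552.06
Net primary income = 610.23 - 1067.09 = -456.86
Net secondary income = 468.84 - 436.06 = 32.78
Current account = 1552.06 + (-456.86) + 32.78 = 1127.98
Financial account = -(1127.98) = -1127.98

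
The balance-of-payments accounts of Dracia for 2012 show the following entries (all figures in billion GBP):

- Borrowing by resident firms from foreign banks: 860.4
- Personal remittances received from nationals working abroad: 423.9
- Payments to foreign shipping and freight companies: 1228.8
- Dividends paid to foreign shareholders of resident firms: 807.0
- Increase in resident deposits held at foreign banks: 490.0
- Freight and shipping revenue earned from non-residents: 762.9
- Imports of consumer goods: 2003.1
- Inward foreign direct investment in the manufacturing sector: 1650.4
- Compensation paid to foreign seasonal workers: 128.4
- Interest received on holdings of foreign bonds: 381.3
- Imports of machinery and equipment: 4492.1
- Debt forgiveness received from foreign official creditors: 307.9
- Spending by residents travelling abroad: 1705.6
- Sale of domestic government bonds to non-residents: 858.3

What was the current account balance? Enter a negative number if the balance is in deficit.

Goods: -2003.1 - 4492.1 = -6495.2
Services: -1228.8 - 1705.6 + 762.9 = -2171.5
Primary income: -807.0 + 381.3 - 128.4 = -554.1
Secondary income: 423.9
Current account = (-6495.2) + (-2171.5) + (-554.1) + 423.9 = -8796.9
(Excluded from the current account — financial account: borrowing by resident firms from foreign banks 860.4, increase in resident deposits held at foreign banks 490.0, inward foreign direct investment in the manufacturing sector 1650.4, sale of domestic government bonds to non-residents 858.3; capital account: debt forgiveness received from foreign official creditors 307.9.)

-8796.9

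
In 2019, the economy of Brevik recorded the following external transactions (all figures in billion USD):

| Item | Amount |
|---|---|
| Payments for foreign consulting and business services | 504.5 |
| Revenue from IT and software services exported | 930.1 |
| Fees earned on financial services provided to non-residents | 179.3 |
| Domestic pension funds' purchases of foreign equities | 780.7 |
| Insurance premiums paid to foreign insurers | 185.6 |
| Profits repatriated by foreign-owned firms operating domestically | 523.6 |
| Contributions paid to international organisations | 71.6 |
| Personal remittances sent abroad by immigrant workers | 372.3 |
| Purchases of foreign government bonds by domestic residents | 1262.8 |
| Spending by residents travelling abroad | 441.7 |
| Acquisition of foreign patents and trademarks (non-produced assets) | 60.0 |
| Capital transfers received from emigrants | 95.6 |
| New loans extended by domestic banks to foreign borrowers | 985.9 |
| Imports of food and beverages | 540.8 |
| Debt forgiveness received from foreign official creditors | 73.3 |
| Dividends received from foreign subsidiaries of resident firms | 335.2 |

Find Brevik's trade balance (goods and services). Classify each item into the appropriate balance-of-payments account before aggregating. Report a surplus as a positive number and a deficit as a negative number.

Goods: -540.8
Services: -441.7 - 185.6 + 179.3 + 930.1 - 504.5 = -22.4
Trade balance = -540.8 + (-22.4) = -563.2
(Excluded from the trade balance — financial account: domestic pension funds' purchases of foreign equities 780.7, purchases of foreign government bonds by domestic residents 1262.8, new loans extended by domestic banks to foreign borrowers 985.9; primary income: profits repatriated by foreign-owned firms operating domestically 523.6, dividends received from foreign subsidiaries of resident firms 335.2; secondary income: contributions paid to international organisations 71.6, personal remittances sent abroad by immigrant workers 372.3; capital account: acquisition of foreign patents and trademarks (non-produced assets) 60.0, capital transfers received from emigrants 95.6, debt forgiveness received from foreign official creditors 73.3.)

-563.2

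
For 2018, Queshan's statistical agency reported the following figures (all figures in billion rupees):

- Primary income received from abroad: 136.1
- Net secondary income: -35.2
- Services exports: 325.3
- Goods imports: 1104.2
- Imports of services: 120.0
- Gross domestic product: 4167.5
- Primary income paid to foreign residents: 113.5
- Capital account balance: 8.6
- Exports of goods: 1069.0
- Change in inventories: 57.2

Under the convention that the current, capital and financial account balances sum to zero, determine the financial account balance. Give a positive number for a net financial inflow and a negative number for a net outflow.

Goods balance = 1069.0 - 1104.2 = -35.2
Services balance = 325.3 - 120.0 = 205.3
Trade balance (goods + services) = -35.2 + 205.3 = 170.1
Net primary income = 136.1 - 113.5 = 22.6
Net secondary income = -35.2
Current account = 170.1 + 22.6 + (-35.2) = 157.5
Financial account = -(157.5 + 8.6) = -166.1

-166.1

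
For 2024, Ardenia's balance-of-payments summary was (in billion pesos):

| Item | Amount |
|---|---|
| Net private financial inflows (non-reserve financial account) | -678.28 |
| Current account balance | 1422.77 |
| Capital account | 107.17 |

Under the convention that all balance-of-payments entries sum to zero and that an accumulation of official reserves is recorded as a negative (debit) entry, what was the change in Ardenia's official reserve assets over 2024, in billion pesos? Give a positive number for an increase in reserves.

Official reserve transactions balance = -(1422.77 + 107.17 + (-678.28)) = -851.66
An accumulation of reserves is recorded as a debit (negative entry), so the change in the stock of reserves is the negative of that balance.
Change in official reserves = -(-851.66) = 851.66

851.66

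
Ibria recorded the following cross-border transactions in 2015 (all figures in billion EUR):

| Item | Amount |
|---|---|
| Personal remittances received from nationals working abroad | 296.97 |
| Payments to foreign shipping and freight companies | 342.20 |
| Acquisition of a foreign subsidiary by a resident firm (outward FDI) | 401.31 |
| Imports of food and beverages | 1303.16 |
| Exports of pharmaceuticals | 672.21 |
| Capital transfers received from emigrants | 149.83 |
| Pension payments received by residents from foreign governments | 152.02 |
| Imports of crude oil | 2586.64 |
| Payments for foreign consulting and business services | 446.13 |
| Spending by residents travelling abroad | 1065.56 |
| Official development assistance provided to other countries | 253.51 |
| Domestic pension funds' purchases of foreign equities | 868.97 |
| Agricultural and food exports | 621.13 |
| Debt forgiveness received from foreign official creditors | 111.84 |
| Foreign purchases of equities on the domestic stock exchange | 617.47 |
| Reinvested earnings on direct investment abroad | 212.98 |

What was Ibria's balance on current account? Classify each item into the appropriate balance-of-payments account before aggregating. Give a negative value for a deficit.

-4041.89

Goods: 672.21 + 621.13 - 2586.64 - 1303.16 = -2596.46
Services: -342.20 - 446.13 - 1065.56 = -1853.89
Primary income: 212.98
Secondary income: 296.97 - 253.51 + 152.02 = 195.48
Current account = (-2596.46) + (-1853.89) + 212.98 + 195.48 = -4041.89
(Excluded from the current account — financial account: acquisition of a foreign subsidiary by a resident firm (outward FDI) 401.31, domestic pension funds' purchases of foreign equities 868.97, foreign purchases of equities on the domestic stock exchange 617.47; capital account: capital transfers received from emigrants 149.83, debt forgiveness received from foreign official creditors 111.84.)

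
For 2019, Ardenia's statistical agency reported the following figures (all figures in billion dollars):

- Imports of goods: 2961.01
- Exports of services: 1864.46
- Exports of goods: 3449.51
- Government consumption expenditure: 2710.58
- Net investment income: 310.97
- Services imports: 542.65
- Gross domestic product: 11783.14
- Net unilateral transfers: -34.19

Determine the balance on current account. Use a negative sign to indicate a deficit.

Goods balance = 3449.51 - 2961.01 = 488.50
Services balance = 1864.46 - 542.65 = 1321.81
Trade balance (goods + services) = 488.50 + 1321.81 = 1810.31
Net primary income = 310.97
Net secondary income = -34.19
Current account = 1810.31 + 310.97 + (-34.19) = 2087.09

2087.09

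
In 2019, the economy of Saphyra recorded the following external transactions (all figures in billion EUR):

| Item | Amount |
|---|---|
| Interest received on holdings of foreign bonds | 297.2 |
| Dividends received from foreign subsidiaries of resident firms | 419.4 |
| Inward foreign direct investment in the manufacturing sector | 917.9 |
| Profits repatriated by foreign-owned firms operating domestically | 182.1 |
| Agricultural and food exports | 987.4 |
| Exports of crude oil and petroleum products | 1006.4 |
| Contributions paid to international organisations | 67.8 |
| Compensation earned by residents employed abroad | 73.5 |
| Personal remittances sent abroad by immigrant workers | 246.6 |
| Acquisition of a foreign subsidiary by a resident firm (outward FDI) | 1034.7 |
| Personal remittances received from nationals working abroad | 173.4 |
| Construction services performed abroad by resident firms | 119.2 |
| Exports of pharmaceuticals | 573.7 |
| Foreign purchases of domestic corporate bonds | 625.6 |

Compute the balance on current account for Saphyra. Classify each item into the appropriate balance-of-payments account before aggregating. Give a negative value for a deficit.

3153.7

Goods: 987.4 + 1006.4 + 573.7 = 2567.5
Services: 119.2
Primary income: -182.1 + 73.5 + 297.2 + 419.4 = 608.0
Secondary income: -246.6 - 67.8 + 173.4 = -141.0
Current account = 2567.5 + 119.2 + 608.0 + (-141.0) = 3153.7
(Excluded from the current account — financial account: inward foreign direct investment in the manufacturing sector 917.9, acquisition of a foreign subsidiary by a resident firm (outward FDI) 1034.7, foreign purchases of domestic corporate bonds 625.6.)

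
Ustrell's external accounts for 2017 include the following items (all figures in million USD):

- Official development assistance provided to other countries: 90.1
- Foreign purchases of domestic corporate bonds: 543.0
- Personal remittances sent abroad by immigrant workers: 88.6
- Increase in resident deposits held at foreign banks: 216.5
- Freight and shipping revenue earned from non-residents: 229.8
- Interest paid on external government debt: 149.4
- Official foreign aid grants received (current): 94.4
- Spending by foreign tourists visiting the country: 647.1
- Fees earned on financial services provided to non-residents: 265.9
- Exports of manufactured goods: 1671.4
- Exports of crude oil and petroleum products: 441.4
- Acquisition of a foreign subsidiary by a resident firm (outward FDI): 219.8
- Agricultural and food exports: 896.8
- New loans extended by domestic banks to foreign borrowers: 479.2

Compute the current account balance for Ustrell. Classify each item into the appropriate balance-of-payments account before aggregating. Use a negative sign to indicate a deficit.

3918.7

Goods: 896.8 + 441.4 + 1671.4 = 3009.6
Services: 229.8 + 265.9 + 647.1 = 1142.8
Primary income: -149.4
Secondary income: -90.1 + 94.4 - 88.6 = -84.3
Current account = 3009.6 + 1142.8 + (-149.4) + (-84.3) = 3918.7
(Excluded from the current account — financial account: foreign purchases of domestic corporate bonds 543.0, increase in resident deposits held at foreign banks 216.5, acquisition of a foreign subsidiary by a resident firm (outward FDI) 219.8, new loans extended by domestic banks to foreign borrowers 479.2.)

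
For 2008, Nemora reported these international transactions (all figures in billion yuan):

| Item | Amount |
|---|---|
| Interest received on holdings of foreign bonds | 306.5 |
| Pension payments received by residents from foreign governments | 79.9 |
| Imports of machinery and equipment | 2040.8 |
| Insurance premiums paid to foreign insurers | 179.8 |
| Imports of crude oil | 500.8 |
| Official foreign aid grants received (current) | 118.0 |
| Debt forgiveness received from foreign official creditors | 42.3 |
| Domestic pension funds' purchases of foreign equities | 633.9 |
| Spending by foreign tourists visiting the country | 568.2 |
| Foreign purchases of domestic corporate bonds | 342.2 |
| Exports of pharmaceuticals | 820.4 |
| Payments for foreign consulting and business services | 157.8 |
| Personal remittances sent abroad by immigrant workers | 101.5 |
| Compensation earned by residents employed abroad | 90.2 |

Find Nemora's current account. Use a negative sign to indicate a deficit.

-997.5

Goods: 820.4 - 500.8 - 2040.8 = -1721.2
Services: -179.8 - 157.8 + 568.2 = 230.6
Primary income: 306.5 + 90.2 = 396.7
Secondary income: -101.5 + 79.9 + 118.0 = 96.4
Current account = (-1721.2) + 230.6 + 396.7 + 96.4 = -997.5
(Excluded from the current account — capital account: debt forgiveness received from foreign official creditors 42.3; financial account: domestic pension funds' purchases of foreign equities 633.9, foreign purchases of domestic corporate bonds 342.2.)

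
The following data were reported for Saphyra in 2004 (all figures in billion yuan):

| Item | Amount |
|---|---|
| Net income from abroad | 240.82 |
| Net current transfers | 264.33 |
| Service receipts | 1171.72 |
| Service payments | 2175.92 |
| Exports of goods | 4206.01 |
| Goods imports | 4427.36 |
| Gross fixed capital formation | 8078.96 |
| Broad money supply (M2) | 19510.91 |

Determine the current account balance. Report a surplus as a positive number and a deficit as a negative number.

Goods balance = 4206.01 - 4427.36 = -221.35
Services balance = 1171.72 - 2175.92 = -1004.20
Trade balance (goods + services) = -221.35 + (-1004.20) = -1225.55
Net primary income = 240.82
Net secondary income = 264.33
Current account = -1225.55 + 240.82 + 264.33 = -720.40

-720.40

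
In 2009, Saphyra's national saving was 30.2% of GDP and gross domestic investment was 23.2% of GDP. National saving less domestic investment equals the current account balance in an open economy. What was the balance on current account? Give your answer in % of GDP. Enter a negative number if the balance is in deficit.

7.0

CA = S - I = 30.2 - 23.2 = 7.0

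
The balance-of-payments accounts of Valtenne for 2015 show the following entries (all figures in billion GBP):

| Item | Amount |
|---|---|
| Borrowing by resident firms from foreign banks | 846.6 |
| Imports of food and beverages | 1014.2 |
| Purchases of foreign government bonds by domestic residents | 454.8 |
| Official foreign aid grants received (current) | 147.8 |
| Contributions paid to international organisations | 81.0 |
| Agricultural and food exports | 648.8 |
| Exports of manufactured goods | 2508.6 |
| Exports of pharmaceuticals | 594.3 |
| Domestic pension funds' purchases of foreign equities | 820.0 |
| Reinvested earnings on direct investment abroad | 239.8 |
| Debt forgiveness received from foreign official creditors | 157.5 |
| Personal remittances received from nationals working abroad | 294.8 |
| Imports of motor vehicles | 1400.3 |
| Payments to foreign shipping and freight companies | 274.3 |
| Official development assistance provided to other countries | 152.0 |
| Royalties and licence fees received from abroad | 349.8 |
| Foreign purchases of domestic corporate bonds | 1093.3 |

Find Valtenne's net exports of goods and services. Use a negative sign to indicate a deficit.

1412.7

Goods: 594.3 - 1014.2 - 1400.3 + 648.8 + 2508.6 = 1337.2
Services: 349.8 - 274.3 = 75.5
Trade balance = 1337.2 + 75.5 = 1412.7
(Excluded from the trade balance — financial account: borrowing by resident firms from foreign banks 846.6, purchases of foreign government bonds by domestic residents 454.8, domestic pension funds' purchases of foreign equities 820.0, foreign purchases of domestic corporate bonds 1093.3; secondary income: official foreign aid grants received (current) 147.8, contributions paid to international organisations 81.0, personal remittances received from nationals working abroad 294.8, official development assistance provided to other countries 152.0; primary income: reinvested earnings on direct investment abroad 239.8; capital account: debt forgiveness received from foreign official creditors 157.5.)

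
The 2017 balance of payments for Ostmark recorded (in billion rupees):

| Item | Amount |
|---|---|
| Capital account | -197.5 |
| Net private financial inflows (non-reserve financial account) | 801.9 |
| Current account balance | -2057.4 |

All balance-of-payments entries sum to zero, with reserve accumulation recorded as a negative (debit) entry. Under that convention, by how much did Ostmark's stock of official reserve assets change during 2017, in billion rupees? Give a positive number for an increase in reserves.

Official reserve transactions balance = -((-2057.4) + (-197.5) + 801.9) = 1453.0
An accumulation of reserves is recorded as a debit (negative entry), so the change in the stock of reserves is the negative of that balance.
Change in official reserves = -(1453.0) = -1453.0

-1453.0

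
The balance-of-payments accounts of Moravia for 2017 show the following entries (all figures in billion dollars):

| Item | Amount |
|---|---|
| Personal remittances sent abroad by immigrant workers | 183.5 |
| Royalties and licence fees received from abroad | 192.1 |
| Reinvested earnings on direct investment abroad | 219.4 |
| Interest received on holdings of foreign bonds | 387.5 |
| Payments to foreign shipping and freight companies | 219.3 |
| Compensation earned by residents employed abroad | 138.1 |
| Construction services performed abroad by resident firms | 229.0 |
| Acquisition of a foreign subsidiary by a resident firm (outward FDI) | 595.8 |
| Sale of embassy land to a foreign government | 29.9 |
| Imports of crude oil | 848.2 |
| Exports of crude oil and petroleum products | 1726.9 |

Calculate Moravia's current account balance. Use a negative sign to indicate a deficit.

Goods: 1726.9 - 848.2 = 878.7
Services: 192.1 - 219.3 + 229.0 = 201.8
Primary income: 219.4 + 138.1 + 387.5 = 745.0
Secondary income: -183.5
Current account = 878.7 + 201.8 + 745.0 + (-183.5) = 1642.0
(Excluded from the current account — financial account: acquisition of a foreign subsidiary by a resident firm (outward FDI) 595.8; capital account: sale of embassy land to a foreign government 29.9.)

1642.0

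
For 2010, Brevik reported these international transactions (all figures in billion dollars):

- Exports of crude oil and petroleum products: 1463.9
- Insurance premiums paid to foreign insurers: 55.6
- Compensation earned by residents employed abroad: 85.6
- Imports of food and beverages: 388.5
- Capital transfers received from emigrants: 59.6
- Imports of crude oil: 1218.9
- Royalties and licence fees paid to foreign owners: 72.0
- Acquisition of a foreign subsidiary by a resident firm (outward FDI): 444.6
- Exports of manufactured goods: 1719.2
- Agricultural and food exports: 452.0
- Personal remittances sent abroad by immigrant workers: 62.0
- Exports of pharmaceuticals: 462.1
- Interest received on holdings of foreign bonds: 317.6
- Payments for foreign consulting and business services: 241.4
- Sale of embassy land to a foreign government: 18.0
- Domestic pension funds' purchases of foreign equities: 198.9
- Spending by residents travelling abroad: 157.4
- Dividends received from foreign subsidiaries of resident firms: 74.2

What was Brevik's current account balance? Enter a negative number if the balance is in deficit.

2378.8

Goods: 462.1 - 1218.9 + 1463.9 + 452.0 - 388.5 + 1719.2 = 2489.8
Services: -241.4 - 72.0 - 55.6 - 157.4 = -526.4
Primary income: 317.6 + 85.6 + 74.2 = 477.4
Secondary income: -62.0
Current account = 2489.8 + (-526.4) + 477.4 + (-62.0) = 2378.8
(Excluded from the current account — capital account: capital transfers received from emigrants 59.6, sale of embassy land to a foreign government 18.0; financial account: acquisition of a foreign subsidiary by a resident firm (outward FDI) 444.6, domestic pension funds' purchases of foreign equities 198.9.)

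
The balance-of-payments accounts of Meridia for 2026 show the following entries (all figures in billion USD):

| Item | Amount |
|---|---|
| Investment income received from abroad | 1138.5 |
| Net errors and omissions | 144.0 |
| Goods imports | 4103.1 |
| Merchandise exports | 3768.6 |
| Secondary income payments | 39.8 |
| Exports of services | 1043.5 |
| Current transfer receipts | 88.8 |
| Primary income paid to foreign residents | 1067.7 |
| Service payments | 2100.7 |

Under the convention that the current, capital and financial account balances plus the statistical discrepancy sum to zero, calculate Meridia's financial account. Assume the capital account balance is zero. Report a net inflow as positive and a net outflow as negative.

1127.9

Goods balance = 3768.6 - 4103.1 = -334.5
Services balance = 1043.5 - 2100.7 = -1057.2
Trade balance (goods + services) = -334.5 + (-1057.2) = -1391.7
Net primary income = 1138.5 - 1067.7 = 70.8
Net secondary income = 88.8 - 39.8 = 49.0
Current account = -1391.7 + 70.8 + 49.0 = -1271.9
Financial account = -(-1271.9 + 144.0) = 1127.9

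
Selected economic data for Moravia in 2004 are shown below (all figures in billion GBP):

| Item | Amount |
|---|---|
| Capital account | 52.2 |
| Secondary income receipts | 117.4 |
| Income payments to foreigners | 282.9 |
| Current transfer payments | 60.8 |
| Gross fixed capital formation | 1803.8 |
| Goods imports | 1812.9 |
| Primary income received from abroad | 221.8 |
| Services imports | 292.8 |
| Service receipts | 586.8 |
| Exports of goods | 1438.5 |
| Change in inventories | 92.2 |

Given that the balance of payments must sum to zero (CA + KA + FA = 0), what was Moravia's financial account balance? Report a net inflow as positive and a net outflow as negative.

32.7

Goods balance = 1438.5 - 1812.9 = -374.4
Services balance = 586.8 - 292.8 = 294.0
Trade balance (goods + services) = -374.4 + 294.0 = -80.4
Net primary income = 221.8 - 282.9 = -61.1
Net secondary income = 117.4 - 60.8 = 56.6
Current account = -80.4 + (-61.1) + 56.6 = -84.9
Financial account = -(-84.9 + 52.2) = 32.7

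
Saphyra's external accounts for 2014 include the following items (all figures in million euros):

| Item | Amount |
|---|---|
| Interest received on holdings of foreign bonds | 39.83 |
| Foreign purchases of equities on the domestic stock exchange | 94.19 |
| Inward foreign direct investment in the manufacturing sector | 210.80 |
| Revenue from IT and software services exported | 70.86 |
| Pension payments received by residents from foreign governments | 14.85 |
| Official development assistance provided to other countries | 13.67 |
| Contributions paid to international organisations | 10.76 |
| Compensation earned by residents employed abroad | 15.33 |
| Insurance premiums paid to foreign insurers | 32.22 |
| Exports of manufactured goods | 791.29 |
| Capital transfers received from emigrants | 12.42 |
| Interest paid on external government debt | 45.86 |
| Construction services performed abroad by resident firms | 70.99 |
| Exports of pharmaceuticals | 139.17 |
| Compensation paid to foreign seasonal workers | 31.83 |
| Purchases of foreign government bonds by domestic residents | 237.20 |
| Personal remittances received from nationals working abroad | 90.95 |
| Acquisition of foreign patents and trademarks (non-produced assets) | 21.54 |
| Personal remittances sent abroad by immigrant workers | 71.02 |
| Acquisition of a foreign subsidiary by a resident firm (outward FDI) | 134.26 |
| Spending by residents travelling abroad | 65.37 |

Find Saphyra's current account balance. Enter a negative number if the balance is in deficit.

Goods: 139.17 + 791.29 = 930.46
Services: 70.86 - 32.22 - 65.37 + 70.99 = 44.26
Primary income: -31.83 + 39.83 - 45.86 + 15.33 = -22.53
Secondary income: 14.85 - 71.02 - 10.76 - 13.67 + 90.95 = 10.35
Current account = 930.46 + 44.26 + (-22.53) + 10.35 = 962.54
(Excluded from the current account — financial account: foreign purchases of equities on the domestic stock exchange 94.19, inward foreign direct investment in the manufacturing sector 210.80, purchases of foreign government bonds by domestic residents 237.20, acquisition of a foreign subsidiary by a resident firm (outward FDI) 134.26; capital account: capital transfers received from emigrants 12.42, acquisition of foreign patents and trademarks (non-produced assets) 21.54.)

962.54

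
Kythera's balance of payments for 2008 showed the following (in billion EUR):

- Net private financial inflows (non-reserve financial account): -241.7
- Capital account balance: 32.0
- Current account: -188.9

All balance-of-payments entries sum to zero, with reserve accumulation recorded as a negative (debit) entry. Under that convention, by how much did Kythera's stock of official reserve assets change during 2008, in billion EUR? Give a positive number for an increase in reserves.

Official reserve transactions balance = -((-188.9) + 32.0 + (-241.7)) = 398.6
An accumulation of reserves is recorded as a debit (negative entry), so the change in the stock of reserves is the negative of that balance.
Change in official reserves = -(398.6) = -398.6

-398.6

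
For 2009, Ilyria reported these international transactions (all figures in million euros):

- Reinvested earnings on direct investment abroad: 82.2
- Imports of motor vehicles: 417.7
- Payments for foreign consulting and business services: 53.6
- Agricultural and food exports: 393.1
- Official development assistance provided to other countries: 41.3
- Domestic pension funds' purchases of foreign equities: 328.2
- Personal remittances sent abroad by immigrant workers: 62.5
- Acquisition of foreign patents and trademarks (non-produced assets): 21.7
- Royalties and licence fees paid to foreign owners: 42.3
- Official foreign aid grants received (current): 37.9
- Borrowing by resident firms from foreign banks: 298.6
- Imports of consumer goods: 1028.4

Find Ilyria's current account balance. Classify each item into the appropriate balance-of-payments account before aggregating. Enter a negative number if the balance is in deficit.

Goods: -1028.4 + 393.1 - 417.7 = -1053.0
Services: -53.6 - 42.3 = -95.9
Primary income: 82.2
Secondary income: -62.5 + 37.9 - 41.3 = -65.9
Current account = (-1053.0) + (-95.9) + 82.2 + (-65.9) = -1132.6
(Excluded from the current account — financial account: domestic pension funds' purchases of foreign equities 328.2, borrowing by resident firms from foreign banks 298.6; capital account: acquisition of foreign patents and trademarks (non-produced assets) 21.7.)

-1132.6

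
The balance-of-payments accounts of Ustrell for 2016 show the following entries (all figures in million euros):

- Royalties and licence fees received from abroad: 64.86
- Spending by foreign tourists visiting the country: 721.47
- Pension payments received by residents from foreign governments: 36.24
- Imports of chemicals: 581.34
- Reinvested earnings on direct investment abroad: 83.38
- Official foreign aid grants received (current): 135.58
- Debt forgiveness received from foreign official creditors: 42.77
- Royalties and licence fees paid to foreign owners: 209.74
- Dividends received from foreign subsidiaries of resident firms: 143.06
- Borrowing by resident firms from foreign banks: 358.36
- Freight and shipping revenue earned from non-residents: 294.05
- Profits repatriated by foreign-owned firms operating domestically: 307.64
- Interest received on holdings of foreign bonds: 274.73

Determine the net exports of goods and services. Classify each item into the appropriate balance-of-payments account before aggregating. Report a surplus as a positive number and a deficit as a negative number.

Goods: -581.34
Services: -209.74 + 721.47 + 64.86 + 294.05 = 870.64
Trade balance = -581.34 + 870.64 = 289.30
(Excluded from the trade balance — secondary income: pension payments received by residents from foreign governments 36.24, official foreign aid grants received (current) 135.58; primary income: reinvested earnings on direct investment abroad 83.38, dividends received from foreign subsidiaries of resident firms 143.06, profits repatriated by foreign-owned firms operating domestically 307.64, interest received on holdings of foreign bonds 274.73; capital account: debt forgiveness received from foreign official creditors 42.77; financial account: borrowing by resident firms from foreign banks 358.36.)

289.30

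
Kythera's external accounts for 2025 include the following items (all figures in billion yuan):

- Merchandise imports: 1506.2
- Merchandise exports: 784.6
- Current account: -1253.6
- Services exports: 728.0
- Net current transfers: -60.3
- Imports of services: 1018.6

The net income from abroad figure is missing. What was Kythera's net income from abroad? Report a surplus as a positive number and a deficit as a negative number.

-181.1

Current account = goods balance + services balance + net primary income + net secondary income
Sum of the known components = -1072.5
Net income from abroad = CA - (known components) = -1253.6 - (-1072.5) = -181.1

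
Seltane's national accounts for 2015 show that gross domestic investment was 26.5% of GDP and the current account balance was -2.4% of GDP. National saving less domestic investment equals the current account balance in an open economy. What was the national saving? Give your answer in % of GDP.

24.1

S - I = CA (net lending to the rest of the world).
S = I + CA = 26.5 + (-2.4) = 24.1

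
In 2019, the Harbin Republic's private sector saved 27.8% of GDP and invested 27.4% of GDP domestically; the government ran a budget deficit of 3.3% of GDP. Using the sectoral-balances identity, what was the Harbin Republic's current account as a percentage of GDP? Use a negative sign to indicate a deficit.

By the sectoral-balances identity, CA = (S_private - I) + (T - G).
Private balance = 27.8 - 27.4 = 0.4
Government balance (T - G) = -3.3
CA = 0.4 + (-3.3) = -2.9

-2.9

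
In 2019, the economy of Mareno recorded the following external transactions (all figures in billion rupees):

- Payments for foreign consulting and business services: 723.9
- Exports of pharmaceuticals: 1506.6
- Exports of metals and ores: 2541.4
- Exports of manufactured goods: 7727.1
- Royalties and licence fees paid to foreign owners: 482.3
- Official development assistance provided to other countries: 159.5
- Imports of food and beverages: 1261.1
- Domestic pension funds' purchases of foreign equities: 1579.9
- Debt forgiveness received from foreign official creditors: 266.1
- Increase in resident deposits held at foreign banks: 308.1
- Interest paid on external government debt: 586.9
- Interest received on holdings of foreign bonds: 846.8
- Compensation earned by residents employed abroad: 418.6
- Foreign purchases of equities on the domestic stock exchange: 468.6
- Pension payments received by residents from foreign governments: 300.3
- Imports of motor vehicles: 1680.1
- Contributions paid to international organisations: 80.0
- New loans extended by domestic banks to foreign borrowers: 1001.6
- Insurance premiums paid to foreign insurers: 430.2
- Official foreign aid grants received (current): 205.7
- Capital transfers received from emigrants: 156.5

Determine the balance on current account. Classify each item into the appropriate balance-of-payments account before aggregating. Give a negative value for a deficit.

Goods: -1680.1 + 2541.4 - 1261.1 + 1506.6 + 7727.1 = 8833.9
Services: -430.2 - 482.3 - 723.9 = -1636.4
Primary income: -586.9 + 846.8 + 418.6 = 678.5
Secondary income: 205.7 - 159.5 + 300.3 - 80.0 = 266.5
Current account = 8833.9 + (-1636.4) + 678.5 + 266.5 = 8142.5
(Excluded from the current account — financial account: domestic pension funds' purchases of foreign equities 1579.9, increase in resident deposits held at foreign banks 308.1, foreign purchases of equities on the domestic stock exchange 468.6, new loans extended by domestic banks to foreign borrowers 1001.6; capital account: debt forgiveness received from foreign official creditors 266.1, capital transfers received from emigrants 156.5.)

8142.5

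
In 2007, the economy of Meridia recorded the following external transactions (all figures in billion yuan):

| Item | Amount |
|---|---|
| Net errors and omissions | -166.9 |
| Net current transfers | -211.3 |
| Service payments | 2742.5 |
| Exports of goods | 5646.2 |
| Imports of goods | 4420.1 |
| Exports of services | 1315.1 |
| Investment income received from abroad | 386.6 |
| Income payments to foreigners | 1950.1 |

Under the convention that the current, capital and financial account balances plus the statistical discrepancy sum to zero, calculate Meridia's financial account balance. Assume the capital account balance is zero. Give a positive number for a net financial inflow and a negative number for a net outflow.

Goods balance = 5646.2 - 4420.1 = 1226.1
Services balance = 1315.1 - 2742.5 = -1427.4
Trade balance (goods + services) = 1226.1 + (-1427.4) = -201.3
Net primary income = 386.6 - 1950.1 = -1563.5
Net secondary income = -211.3
Current account = -201.3 + (-1563.5) + (-211.3) = -1976.1
Financial account = -(-1976.1 + (-166.9)) = 2143.0

2143.0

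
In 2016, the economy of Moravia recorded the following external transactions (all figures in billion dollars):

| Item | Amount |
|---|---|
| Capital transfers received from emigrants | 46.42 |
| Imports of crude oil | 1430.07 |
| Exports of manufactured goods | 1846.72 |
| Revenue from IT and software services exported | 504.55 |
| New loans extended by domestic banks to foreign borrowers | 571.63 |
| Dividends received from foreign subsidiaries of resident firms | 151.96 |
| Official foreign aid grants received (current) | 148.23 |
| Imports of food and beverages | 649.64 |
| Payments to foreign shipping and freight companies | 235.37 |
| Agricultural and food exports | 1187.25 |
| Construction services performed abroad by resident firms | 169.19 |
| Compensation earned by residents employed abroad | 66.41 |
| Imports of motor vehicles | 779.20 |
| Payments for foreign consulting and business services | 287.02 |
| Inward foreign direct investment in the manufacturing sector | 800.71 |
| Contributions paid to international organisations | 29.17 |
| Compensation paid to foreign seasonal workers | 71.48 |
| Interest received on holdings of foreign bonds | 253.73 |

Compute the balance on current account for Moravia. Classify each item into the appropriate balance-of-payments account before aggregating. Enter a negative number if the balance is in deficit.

846.09

Goods: 1846.72 + 1187.25 - 779.20 - 649.64 - 1430.07 = 175.06
Services: 504.55 - 287.02 - 235.37 + 169.19 = 151.35
Primary income: -71.48 + 66.41 + 151.96 + 253.73 = 400.62
Secondary income: -29.17 + 148.23 = 119.06
Current account = 175.06 + 151.35 + 400.62 + 119.06 = 846.09
(Excluded from the current account — capital account: capital transfers received from emigrants 46.42; financial account: new loans extended by domestic banks to foreign borrowers 571.63, inward foreign direct investment in the manufacturing sector 800.71.)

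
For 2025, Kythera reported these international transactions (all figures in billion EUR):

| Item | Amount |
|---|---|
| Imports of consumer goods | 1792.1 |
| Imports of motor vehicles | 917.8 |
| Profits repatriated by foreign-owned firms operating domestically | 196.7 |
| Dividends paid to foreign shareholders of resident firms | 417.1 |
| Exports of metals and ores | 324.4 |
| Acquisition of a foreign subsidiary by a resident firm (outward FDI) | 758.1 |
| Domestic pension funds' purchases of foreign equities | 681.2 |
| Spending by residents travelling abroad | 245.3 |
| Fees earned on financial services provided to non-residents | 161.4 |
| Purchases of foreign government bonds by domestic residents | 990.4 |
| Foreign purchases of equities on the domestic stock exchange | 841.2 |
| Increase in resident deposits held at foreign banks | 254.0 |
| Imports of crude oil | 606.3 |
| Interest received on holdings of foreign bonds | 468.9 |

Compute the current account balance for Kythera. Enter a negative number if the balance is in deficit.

Goods: 324.4 - 917.8 - 606.3 - 1792.1 = -2991.8
Services: 161.4 - 245.3 = -83.9
Primary income: -417.1 + 468.9 - 196.7 = -144.9
Current account = (-2991.8) + (-83.9) + (-144.9) = -3220.6
(Excluded from the current account — financial account: acquisition of a foreign subsidiary by a resident firm (outward FDI) 758.1, domestic pension funds' purchases of foreign equities 681.2, purchases of foreign government bonds by domestic residents 990.4, foreign purchases of equities on the domestic stock exchange 841.2, increase in resident deposits held at foreign banks 254.0.)

-3220.6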